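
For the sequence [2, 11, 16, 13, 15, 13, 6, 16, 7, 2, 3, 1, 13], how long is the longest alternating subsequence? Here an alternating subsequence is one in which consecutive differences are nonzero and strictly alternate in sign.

10

Track the best alternating length ending on an up-step vs a down-step at each position: up/down = 1/1, 2/1, 2/1, 2/3, 4/3, 2/5, 2/5, 6/1, 6/7, 1/7, 8/7, 1/9, 10/7.
The maximum over both is 10; one such subsequence is 2, 16, 13, 15, 13, 16, 2, 3, 1, 13.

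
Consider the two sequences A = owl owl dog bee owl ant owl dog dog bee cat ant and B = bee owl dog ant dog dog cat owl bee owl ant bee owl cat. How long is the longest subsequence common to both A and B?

7

A longest common subsequence is owl, owl, bee, owl, ant, owl, cat (length 7); the LCS DP confirms no longer common subsequence exists.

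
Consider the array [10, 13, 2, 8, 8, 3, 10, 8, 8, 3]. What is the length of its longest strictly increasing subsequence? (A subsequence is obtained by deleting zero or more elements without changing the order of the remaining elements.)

Scanning left to right, the best length ending at each element is: 10→1, 13→2, 2→1, 8→2, 8→2, 3→2, 10→3, 8→3, 8→3, 3→2.
So the longest increasing subsequence has length 3, e.g. 2, 8, 10.

3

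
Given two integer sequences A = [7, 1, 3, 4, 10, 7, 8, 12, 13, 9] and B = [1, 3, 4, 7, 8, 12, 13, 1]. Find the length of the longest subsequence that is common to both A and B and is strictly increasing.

For each value that appears in both, track the longest common increasing run ending there.
The best achievable length is 7; one witness is 1, 3, 4, 7, 8, 12, 13 (A-positions 2,3,4,6,7,8,9, B-positions 1,2,3,4,5,6,7).

7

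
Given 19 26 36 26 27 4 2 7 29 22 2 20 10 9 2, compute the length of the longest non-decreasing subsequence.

Let dp[i] be the longest non-decreasing subsequence ending at position i. Then dp = [1, 2, 3, 3, 4, 1, 1, 2, 5, 3, 2, 3, 3, 3, 3].
The maximum is 5; one witness is 19, 26, 26, 27, 29 at positions 1,2,4,5,9.

5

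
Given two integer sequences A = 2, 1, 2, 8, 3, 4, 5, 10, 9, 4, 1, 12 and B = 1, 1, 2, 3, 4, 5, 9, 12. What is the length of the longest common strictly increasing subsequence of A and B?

For each value that appears in both, track the longest common increasing run ending there.
The best achievable length is 7; one witness is 1, 2, 3, 4, 5, 9, 12 (A-positions 2,3,5,6,7,9,12, B-positions 1,3,4,5,6,7,8).

7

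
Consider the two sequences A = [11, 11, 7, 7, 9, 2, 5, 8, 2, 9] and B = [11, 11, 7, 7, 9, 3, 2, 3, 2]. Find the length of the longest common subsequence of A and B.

7

Backtracking the LCS table gives one alignment: 11 (A1,B1) → 11 (A2,B2) → 7 (A3,B3) → 7 (A4,B4) → 9 (A5,B5) → 2 (A6,B7) → 2 (A9,B9).
So the longest common subsequence has length 7.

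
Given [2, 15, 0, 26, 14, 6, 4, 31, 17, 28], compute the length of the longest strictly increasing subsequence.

4

Let dp[i] be the longest increasing subsequence ending at position i. Then dp = [1, 2, 1, 3, 2, 2, 2, 4, 3, 4].
The maximum is 4; one witness is 2, 15, 26, 31 at positions 1,2,4,8.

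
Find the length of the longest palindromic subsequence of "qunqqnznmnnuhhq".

9

One longest palindromic subsequence is qunnmnnuq (positions 1,2,3,6,9,10,11,12,15); it reads the same forward and backward, and the interval DP gives dp[1][15] = 9.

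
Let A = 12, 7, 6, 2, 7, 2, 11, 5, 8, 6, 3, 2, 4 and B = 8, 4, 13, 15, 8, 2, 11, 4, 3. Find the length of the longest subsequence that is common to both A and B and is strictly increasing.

2

A longest common strictly increasing subsequence is 2, 11 (length 2); it appears in order in both A and B, and no longer such subsequence exists.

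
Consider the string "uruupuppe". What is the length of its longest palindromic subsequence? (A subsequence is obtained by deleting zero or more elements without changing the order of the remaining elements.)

Using dp[i][j] = 2 + dp[i+1][j−1] if the ends match, else max(dp[i+1][j], dp[i][j−1]):
dp[1][9] = 4. A witness is uuuu at positions 1,3,4,6.

4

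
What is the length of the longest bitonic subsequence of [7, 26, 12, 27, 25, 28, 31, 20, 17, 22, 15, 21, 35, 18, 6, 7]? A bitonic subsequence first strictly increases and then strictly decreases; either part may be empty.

9

One longest bitonic subsequence is 7, 26, 27, 28, 31, 22, 21, 18, 7 (positions 1,2,4,6,7,10,12,14,16): it rises to 31 then falls. Length 9 is optimal.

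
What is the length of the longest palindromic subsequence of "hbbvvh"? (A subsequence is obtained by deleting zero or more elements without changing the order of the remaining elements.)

One longest palindromic subsequence is hvvh (positions 1,4,5,6); it reads the same forward and backward, and the interval DP gives dp[1][6] = 4.

4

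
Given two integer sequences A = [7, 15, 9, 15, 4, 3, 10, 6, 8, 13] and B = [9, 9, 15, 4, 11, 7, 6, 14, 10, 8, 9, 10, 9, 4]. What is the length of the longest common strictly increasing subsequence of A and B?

For each value that appears in both, track the longest common increasing run ending there.
The best achievable length is 3; one witness is 4, 6, 8 (A-positions 5,8,9, B-positions 4,7,10).

3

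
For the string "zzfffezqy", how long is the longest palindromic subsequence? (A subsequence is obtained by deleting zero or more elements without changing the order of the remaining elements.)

One longest palindromic subsequence is zfffz (positions 2,3,4,5,7); it reads the same forward and backward, and the interval DP gives dp[1][9] = 5.

5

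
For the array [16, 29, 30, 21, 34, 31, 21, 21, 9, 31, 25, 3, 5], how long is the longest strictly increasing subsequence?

One longest increasing subsequence is 16, 29, 30, 34 (positions 1,2,3,5), of length 4; no longer one exists.

4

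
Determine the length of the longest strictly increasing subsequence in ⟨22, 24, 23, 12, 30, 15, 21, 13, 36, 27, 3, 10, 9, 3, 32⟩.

Scanning left to right, the best length ending at each element is: 22→1, 24→2, 23→2, 12→1, 30→3, 15→2, 21→3, 13→2, 36→4, 27→4, 3→1, 10→2, 9→2, 3→1, 32→5.
So the longest increasing subsequence has length 5, e.g. 12, 15, 21, 27, 32.

5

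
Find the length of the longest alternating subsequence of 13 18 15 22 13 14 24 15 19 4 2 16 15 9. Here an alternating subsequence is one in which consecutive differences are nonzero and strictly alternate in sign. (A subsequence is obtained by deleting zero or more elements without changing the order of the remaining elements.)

11

Track the best alternating length ending on an up-step vs a down-step at each position: up/down = 1/1, 2/1, 2/3, 4/1, 1/5, 6/5, 6/1, 6/7, 8/7, 1/9, 1/9, 10/9, 10/11, 10/11.
The maximum over both is 11; one such subsequence is 13, 18, 15, 22, 13, 24, 15, 19, 4, 16, 15.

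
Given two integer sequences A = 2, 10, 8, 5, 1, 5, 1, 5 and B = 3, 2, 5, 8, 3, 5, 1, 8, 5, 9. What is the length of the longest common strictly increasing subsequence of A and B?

2

A longest common strictly increasing subsequence is 2, 5 (length 2); it appears in order in both A and B, and no longer such subsequence exists.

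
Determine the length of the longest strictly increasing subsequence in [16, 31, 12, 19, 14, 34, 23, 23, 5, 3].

Scanning left to right, the best length ending at each element is: 16→1, 31→2, 12→1, 19→2, 14→2, 34→3, 23→3, 23→3, 5→1, 3→1.
So the longest increasing subsequence has length 3, e.g. 16, 31, 34.

3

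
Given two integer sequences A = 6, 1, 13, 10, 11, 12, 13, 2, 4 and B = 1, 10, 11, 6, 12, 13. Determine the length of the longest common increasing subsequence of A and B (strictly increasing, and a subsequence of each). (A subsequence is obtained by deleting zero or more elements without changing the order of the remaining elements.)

5

For each value that appears in both, track the longest common increasing run ending there.
The best achievable length is 5; one witness is 1, 10, 11, 12, 13 (A-positions 2,4,5,6,7, B-positions 1,2,3,5,6).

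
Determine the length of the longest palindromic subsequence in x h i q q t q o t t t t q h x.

Using dp[i][j] = 2 + dp[i+1][j−1] if the ends match, else max(dp[i+1][j], dp[i][j−1]):
dp[1][15] = 11. A witness is xhqtttttqhx at positions 1,2,4,6,9,10,11,12,13,14,15.

11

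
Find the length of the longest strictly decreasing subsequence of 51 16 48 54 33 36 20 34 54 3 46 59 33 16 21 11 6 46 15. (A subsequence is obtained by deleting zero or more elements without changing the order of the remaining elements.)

8

Scanning left to right, the best length ending at each element is: 51→1, 16→2, 48→2, 54→1, 33→3, 36→3, 20→4, 34→4, 54→1, 3→5, 46→3, 59→1, 33→5, 16→6, 21→6, 11→7, 6→8, 46→3, 15→7.
So the longest decreasing subsequence has length 8, e.g. 51, 48, 36, 34, 33, 16, 11, 6.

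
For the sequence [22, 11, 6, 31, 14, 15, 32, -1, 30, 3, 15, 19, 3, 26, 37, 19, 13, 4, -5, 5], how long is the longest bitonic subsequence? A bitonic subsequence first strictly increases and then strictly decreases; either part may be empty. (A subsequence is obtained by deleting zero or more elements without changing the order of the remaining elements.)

One longest bitonic subsequence is 11, 14, 15, 32, 30, 26, 19, 13, 4, -5 (positions 2,5,6,7,9,14,16,17,18,19): it rises to 32 then falls. Length 10 is optimal.

10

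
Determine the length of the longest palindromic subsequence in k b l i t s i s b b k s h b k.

8

Using dp[i][j] = 2 + dp[i+1][j−1] if the ends match, else max(dp[i+1][j], dp[i][j−1]):
dp[1][15] = 8. A witness is kbsbbsbk at positions 1,2,8,9,10,12,14,15.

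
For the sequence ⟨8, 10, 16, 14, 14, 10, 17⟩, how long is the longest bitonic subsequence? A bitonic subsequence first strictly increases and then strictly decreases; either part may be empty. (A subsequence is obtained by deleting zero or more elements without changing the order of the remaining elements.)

5

One longest bitonic subsequence is 8, 10, 16, 14, 10 (positions 1,2,3,5,6): it rises to 16 then falls. Length 5 is optimal.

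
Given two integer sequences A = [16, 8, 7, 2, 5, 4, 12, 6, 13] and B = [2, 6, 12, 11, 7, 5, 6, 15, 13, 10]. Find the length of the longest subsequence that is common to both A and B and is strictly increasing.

For each value that appears in both, track the longest common increasing run ending there.
The best achievable length is 4; one witness is 2, 5, 6, 13 (A-positions 4,5,8,9, B-positions 1,6,7,9).

4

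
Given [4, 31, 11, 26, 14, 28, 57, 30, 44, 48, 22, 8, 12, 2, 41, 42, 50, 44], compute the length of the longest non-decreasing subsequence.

8

One longest non-decreasing subsequence is 4, 11, 26, 28, 30, 44, 48, 50 (positions 1,3,4,6,8,9,10,17), of length 8; no longer one exists.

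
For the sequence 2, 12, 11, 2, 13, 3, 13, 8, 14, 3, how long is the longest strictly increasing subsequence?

Let dp[i] be the longest increasing subsequence ending at position i. Then dp = [1, 2, 2, 1, 3, 2, 3, 3, 4, 2].
The maximum is 4; one witness is 2, 12, 13, 14 at positions 1,2,5,9.

4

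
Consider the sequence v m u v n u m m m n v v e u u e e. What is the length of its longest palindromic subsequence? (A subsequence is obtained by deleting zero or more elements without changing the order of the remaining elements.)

One longest palindromic subsequence is uvnmmmnvu (positions 3,4,5,7,8,9,10,12,15); it reads the same forward and backward, and the interval DP gives dp[1][17] = 9.

9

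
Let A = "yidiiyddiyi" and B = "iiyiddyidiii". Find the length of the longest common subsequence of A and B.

Backtracking the LCS table gives one alignment: y (A1,B3) → i (A2,B4) → d (A3,B6) → i (A4,B8) → i (A5,B10) → i (A9,B11) → i (A11,B12).
So the longest common subsequence has length 7.

7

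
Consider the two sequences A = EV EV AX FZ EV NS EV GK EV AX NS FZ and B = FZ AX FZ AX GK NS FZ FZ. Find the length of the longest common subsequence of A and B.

A longest common subsequence is AX, FZ, GK, NS, FZ (length 5); the LCS DP confirms no longer common subsequence exists.

5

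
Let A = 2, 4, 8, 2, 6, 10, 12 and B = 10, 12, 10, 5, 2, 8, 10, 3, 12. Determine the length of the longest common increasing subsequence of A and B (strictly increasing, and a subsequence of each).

A longest common strictly increasing subsequence is 2, 8, 10, 12 (length 4); it appears in order in both A and B, and no longer such subsequence exists.

4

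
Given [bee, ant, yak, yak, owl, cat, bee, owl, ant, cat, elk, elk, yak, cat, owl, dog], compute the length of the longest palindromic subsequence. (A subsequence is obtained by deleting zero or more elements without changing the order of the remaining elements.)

6

One longest palindromic subsequence is owl cat elk elk cat owl (positions 8,10,11,12,14,15); it reads the same forward and backward, and the interval DP gives dp[1][16] = 6.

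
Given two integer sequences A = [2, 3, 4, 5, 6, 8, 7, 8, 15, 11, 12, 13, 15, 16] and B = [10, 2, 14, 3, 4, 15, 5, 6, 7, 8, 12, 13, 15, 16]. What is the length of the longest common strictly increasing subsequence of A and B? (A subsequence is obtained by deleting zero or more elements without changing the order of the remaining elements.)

A longest common strictly increasing subsequence is 2, 3, 4, 5, 6, 7, 8, 12, 13, 15, 16 (length 11); it appears in order in both A and B, and no longer such subsequence exists.

11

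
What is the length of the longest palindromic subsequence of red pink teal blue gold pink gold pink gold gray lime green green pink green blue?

7

One longest palindromic subsequence is blue pink gold pink gold pink blue (positions 4,6,7,8,9,14,16); it reads the same forward and backward, and the interval DP gives dp[1][16] = 7.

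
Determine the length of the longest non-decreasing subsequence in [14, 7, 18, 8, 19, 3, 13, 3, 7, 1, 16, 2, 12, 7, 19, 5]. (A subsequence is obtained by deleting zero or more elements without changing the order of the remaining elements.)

5

Scanning left to right, the best length ending at each element is: 14→1, 7→1, 18→2, 8→2, 19→3, 3→1, 13→3, 3→2, 7→3, 1→1, 16→4, 2→2, 12→4, 7→4, 19→5, 5→3.
So the longest non-decreasing subsequence has length 5, e.g. 7, 8, 13, 16, 19.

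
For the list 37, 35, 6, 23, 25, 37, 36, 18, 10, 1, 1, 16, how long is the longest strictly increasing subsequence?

Scanning left to right, the best length ending at each element is: 37→1, 35→1, 6→1, 23→2, 25→3, 37→4, 36→4, 18→2, 10→2, 1→1, 1→1, 16→3.
So the longest increasing subsequence has length 4, e.g. 6, 23, 25, 37.

4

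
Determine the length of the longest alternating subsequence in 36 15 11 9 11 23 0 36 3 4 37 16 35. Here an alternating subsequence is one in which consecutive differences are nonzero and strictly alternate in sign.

9

A longest alternating subsequence is 36, 9, 11, 0, 36, 3, 37, 16, 35 (positions 1,4,5,7,8,9,11,12,13); its 8 consecutive differences strictly alternate in sign, and length 9 is optimal.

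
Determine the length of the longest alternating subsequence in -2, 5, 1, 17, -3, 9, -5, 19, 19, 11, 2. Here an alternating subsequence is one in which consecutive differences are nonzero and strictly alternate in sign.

A longest alternating subsequence is -2, 5, 1, 17, -3, 9, -5, 19, 11 (positions 1,2,3,4,5,6,7,8,10); its 8 consecutive differences strictly alternate in sign, and length 9 is optimal.

9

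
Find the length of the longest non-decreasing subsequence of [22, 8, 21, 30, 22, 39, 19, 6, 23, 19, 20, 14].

4

One longest non-decreasing subsequence is 8, 21, 30, 39 (positions 2,3,4,6), of length 4; no longer one exists.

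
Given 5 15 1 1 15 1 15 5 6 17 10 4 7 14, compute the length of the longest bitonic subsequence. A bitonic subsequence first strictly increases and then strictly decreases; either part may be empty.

One longest bitonic subsequence is 1, 5, 6, 17, 10, 7 (positions 3,8,9,10,11,13): it rises to 17 then falls. Length 6 is optimal.

6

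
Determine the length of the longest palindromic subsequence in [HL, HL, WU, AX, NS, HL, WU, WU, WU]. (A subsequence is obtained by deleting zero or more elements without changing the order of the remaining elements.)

Using dp[i][j] = 2 + dp[i+1][j−1] if the ends match, else max(dp[i+1][j], dp[i][j−1]):
dp[1][9] = 4. A witness is WU WU WU WU at positions 3,7,8,9.

4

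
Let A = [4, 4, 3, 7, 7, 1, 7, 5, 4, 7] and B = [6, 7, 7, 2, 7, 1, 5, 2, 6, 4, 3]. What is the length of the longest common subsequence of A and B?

A longest common subsequence is 7, 7, 1, 5, 4 (length 5); the LCS DP confirms no longer common subsequence exists.

5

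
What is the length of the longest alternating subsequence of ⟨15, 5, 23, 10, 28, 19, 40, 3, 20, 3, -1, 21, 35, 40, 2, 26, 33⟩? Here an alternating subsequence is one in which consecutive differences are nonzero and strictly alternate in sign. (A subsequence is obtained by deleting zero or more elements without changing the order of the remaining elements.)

13

Track the best alternating length ending on an up-step vs a down-step at each position: up/down = 1/1, 1/2, 3/1, 3/4, 5/1, 5/6, 7/1, 1/8, 9/8, 1/10, 1/10, 11/8, 11/8, 11/1, 11/12, 13/12, 13/12.
The maximum over both is 13; one such subsequence is 15, 5, 23, 10, 28, 19, 40, 3, 20, 3, 21, 2, 26.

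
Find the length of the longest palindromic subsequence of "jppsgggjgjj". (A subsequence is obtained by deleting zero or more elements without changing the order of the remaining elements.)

One longest palindromic subsequence is jggggj (positions 1,5,6,7,9,11); it reads the same forward and backward, and the interval DP gives dp[1][11] = 6.

6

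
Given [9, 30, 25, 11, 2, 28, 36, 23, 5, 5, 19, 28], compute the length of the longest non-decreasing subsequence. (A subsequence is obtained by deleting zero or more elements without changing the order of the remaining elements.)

Let dp[i] be the longest non-decreasing subsequence ending at position i. Then dp = [1, 2, 2, 2, 1, 3, 4, 3, 2, 3, 4, 5].
The maximum is 5; one witness is 2, 5, 5, 19, 28 at positions 5,9,10,11,12.

5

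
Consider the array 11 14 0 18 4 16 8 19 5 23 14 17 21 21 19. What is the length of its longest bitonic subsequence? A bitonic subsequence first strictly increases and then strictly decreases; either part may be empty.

7

One longest bitonic subsequence is 11, 14, 18, 19, 23, 21, 19 (positions 1,2,4,8,10,14,15): it rises to 23 then falls. Length 7 is optimal.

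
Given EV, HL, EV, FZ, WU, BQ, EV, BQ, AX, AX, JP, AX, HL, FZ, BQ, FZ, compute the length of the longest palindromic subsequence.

One longest palindromic subsequence is FZ BQ AX JP AX BQ FZ (positions 4,6,10,11,12,15,16); it reads the same forward and backward, and the interval DP gives dp[1][16] = 7.

7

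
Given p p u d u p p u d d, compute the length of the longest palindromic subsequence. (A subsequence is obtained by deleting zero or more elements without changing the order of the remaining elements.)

One longest palindromic subsequence is ppudupp (positions 1,2,3,4,5,6,7); it reads the same forward and backward, and the interval DP gives dp[1][10] = 7.

7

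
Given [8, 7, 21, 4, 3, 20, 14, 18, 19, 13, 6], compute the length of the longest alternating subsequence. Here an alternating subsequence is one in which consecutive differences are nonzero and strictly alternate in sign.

8

Track the best alternating length ending on an up-step vs a down-step at each position: up/down = 1/1, 1/2, 3/1, 1/4, 1/4, 5/4, 5/6, 7/6, 7/6, 5/8, 5/8.
The maximum over both is 8; one such subsequence is 8, 7, 21, 4, 20, 14, 18, 13.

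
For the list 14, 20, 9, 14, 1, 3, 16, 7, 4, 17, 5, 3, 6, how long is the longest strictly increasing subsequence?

Scanning left to right, the best length ending at each element is: 14→1, 20→2, 9→1, 14→2, 1→1, 3→2, 16→3, 7→3, 4→3, 17→4, 5→4, 3→2, 6→5.
So the longest increasing subsequence has length 5, e.g. 1, 3, 4, 5, 6.

5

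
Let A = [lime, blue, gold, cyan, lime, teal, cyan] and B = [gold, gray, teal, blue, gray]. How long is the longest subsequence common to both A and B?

2

A longest common subsequence is gold, teal (length 2); the LCS DP confirms no longer common subsequence exists.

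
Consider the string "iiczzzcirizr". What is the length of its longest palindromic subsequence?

One longest palindromic subsequence is iiczzzcii (positions 1,2,3,4,5,6,7,8,10); it reads the same forward and backward, and the interval DP gives dp[1][12] = 9.

9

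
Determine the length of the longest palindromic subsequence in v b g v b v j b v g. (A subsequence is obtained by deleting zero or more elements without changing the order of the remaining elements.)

7

One longest palindromic subsequence is gvbjbvg (positions 3,4,5,7,8,9,10); it reads the same forward and backward, and the interval DP gives dp[1][10] = 7.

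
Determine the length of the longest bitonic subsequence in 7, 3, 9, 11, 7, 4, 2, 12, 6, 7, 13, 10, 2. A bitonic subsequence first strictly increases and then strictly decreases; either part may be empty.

7

Let inc[i] be the LIS ending at i and dec[i] the longest strictly decreasing subsequence starting at i. inc = [1, 1, 2, 3, 2, 2, 1, 4, 3, 4, 5, 5, 1], dec = [3, 2, 4, 4, 3, 2, 1, 3, 2, 2, 3, 2, 1].
max_i inc[i]+dec[i]−1 = 7, with one witness 7, 9, 11, 12, 13, 10, 2.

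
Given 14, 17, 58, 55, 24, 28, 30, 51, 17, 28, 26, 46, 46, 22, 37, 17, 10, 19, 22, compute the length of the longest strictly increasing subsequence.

6

Let dp[i] be the longest increasing subsequence ending at position i. Then dp = [1, 2, 3, 3, 3, 4, 5, 6, 2, 4, 4, 6, 6, 3, 6, 2, 1, 3, 4].
The maximum is 6; one witness is 14, 17, 24, 28, 30, 51 at positions 1,2,5,6,7,8.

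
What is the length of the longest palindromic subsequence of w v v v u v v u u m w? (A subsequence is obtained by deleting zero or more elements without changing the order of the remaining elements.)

7

Using dp[i][j] = 2 + dp[i+1][j−1] if the ends match, else max(dp[i+1][j], dp[i][j−1]):
dp[1][11] = 7. A witness is wvvuvvw at positions 1,3,4,5,6,7,11.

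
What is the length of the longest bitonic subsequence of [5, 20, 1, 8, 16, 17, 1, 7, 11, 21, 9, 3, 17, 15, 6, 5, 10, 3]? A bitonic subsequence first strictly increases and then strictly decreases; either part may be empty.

Let inc[i] be the LIS ending at i and dec[i] the longest strictly decreasing subsequence starting at i. inc = [1, 2, 1, 2, 3, 4, 1, 2, 3, 5, 3, 2, 4, 4, 3, 3, 4, 2], dec = [2, 7, 1, 5, 6, 6, 1, 4, 5, 6, 4, 1, 5, 4, 3, 2, 2, 1].
max_i inc[i]+dec[i]−1 = 10, with one witness 5, 8, 16, 17, 21, 17, 15, 6, 5, 3.

10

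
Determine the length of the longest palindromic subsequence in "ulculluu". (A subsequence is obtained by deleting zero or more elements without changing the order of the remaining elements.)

6

One longest palindromic subsequence is uulluu (positions 1,4,5,6,7,8); it reads the same forward and backward, and the interval DP gives dp[1][8] = 6.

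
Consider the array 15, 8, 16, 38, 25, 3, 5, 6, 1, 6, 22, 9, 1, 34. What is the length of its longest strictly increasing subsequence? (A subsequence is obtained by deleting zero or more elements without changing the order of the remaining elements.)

5

One longest increasing subsequence is 3, 5, 6, 22, 34 (positions 6,7,8,11,14), of length 5; no longer one exists.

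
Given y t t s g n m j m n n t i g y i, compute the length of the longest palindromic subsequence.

9

One longest palindromic subsequence is ygnmjmngy (positions 1,5,6,7,8,9,11,14,15); it reads the same forward and backward, and the interval DP gives dp[1][16] = 9.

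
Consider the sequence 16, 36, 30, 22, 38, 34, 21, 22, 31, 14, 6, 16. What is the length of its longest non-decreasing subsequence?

Scanning left to right, the best length ending at each element is: 16→1, 36→2, 30→2, 22→2, 38→3, 34→3, 21→2, 22→3, 31→4, 14→1, 6→1, 16→2.
So the longest non-decreasing subsequence has length 4, e.g. 16, 22, 22, 31.

4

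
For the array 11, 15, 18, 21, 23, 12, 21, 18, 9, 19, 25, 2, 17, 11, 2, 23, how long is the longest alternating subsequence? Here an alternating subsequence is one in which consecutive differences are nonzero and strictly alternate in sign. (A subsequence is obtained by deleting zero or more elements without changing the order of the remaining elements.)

10

A longest alternating subsequence is 11, 15, 12, 21, 18, 19, 2, 17, 11, 23 (positions 1,2,6,7,8,10,12,13,14,16); its 9 consecutive differences strictly alternate in sign, and length 10 is optimal.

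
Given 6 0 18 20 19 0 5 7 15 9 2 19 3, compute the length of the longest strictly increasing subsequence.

Let dp[i] be the longest increasing subsequence ending at position i. Then dp = [1, 1, 2, 3, 3, 1, 2, 3, 4, 4, 2, 5, 3].
The maximum is 5; one witness is 0, 5, 7, 15, 19 at positions 2,7,8,9,12.

5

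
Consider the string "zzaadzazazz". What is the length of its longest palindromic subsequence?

Using dp[i][j] = 2 + dp[i+1][j−1] if the ends match, else max(dp[i+1][j], dp[i][j−1]):
dp[1][11] = 9. A witness is zzazazazz at positions 1,2,3,6,7,8,9,10,11.

9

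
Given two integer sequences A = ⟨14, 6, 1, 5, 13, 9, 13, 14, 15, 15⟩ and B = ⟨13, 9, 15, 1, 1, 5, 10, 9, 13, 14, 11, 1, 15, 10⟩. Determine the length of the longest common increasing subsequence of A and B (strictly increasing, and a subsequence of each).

A longest common strictly increasing subsequence is 1, 5, 9, 13, 14, 15 (length 6); it appears in order in both A and B, and no longer such subsequence exists.

6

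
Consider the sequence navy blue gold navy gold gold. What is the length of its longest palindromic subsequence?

3

One longest palindromic subsequence is gold gold gold (positions 3,5,6); it reads the same forward and backward, and the interval DP gives dp[1][6] = 3.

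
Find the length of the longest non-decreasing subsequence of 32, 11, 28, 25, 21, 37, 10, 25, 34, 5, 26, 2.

Let dp[i] be the longest non-decreasing subsequence ending at position i. Then dp = [1, 1, 2, 2, 2, 3, 1, 3, 4, 1, 4, 1].
The maximum is 4; one witness is 11, 25, 25, 34 at positions 2,4,8,9.

4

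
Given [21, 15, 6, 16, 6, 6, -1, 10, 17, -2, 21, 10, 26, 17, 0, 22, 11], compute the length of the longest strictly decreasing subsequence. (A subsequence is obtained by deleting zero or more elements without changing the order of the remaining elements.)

Let dp[i] be the longest decreasing subsequence ending at position i. Then dp = [1, 2, 3, 2, 3, 3, 4, 3, 2, 5, 1, 3, 1, 2, 4, 2, 3].
The maximum is 5; one witness is 21, 15, 6, -1, -2 at positions 1,2,3,7,10.

5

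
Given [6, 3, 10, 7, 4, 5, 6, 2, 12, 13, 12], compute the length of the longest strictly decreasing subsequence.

Let dp[i] be the longest decreasing subsequence ending at position i. Then dp = [1, 2, 1, 2, 3, 3, 3, 4, 1, 1, 2].
The maximum is 4; one witness is 10, 7, 4, 2 at positions 3,4,5,8.

4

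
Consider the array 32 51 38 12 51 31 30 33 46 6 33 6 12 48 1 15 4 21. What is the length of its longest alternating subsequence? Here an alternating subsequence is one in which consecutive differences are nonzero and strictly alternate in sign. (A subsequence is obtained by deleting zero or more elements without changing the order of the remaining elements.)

Track the best alternating length ending on an up-step vs a down-step at each position: up/down = 1/1, 2/1, 2/3, 1/3, 4/1, 4/5, 4/5, 6/5, 6/5, 1/7, 8/7, 1/9, 10/9, 10/5, 1/11, 12/11, 12/13, 14/11.
The maximum over both is 14; one such subsequence is 32, 51, 38, 51, 31, 33, 6, 33, 6, 12, 1, 15, 4, 21.

14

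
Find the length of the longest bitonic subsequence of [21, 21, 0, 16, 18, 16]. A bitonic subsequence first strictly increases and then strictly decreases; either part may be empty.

4

Let inc[i] be the LIS ending at i and dec[i] the longest strictly decreasing subsequence starting at i. inc = [1, 1, 1, 2, 3, 2], dec = [3, 3, 1, 1, 2, 1].
max_i inc[i]+dec[i]−1 = 4, with one witness 0, 16, 18, 16.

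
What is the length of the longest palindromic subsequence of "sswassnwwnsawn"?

10

One longest palindromic subsequence is wasnwwnsaw (positions 3,4,5,7,8,9,10,11,12,13); it reads the same forward and backward, and the interval DP gives dp[1][14] = 10.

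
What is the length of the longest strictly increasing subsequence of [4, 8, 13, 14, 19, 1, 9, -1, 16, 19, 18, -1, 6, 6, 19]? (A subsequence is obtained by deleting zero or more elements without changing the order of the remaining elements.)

7

Let dp[i] be the longest increasing subsequence ending at position i. Then dp = [1, 2, 3, 4, 5, 1, 3, 1, 5, 6, 6, 1, 2, 2, 7].
The maximum is 7; one witness is 4, 8, 13, 14, 16, 18, 19 at positions 1,2,3,4,9,11,15.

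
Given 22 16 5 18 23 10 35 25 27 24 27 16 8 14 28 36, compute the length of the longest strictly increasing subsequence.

7

Let dp[i] be the longest increasing subsequence ending at position i. Then dp = [1, 1, 1, 2, 3, 2, 4, 4, 5, 4, 5, 3, 2, 3, 6, 7].
The maximum is 7; one witness is 16, 18, 23, 25, 27, 28, 36 at positions 2,4,5,8,9,15,16.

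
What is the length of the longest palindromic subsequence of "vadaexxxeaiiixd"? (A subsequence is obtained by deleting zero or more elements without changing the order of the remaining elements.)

9

Using dp[i][j] = 2 + dp[i+1][j−1] if the ends match, else max(dp[i+1][j], dp[i][j−1]):
dp[1][15] = 9. A witness is daexxxead at positions 3,4,5,6,7,8,9,10,15.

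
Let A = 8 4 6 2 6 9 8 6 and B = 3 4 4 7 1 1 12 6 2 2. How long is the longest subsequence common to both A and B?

3

Backtracking the LCS table gives one alignment: 4 (A2,B3) → 6 (A3,B8) → 2 (A4,B10).
So the longest common subsequence has length 3.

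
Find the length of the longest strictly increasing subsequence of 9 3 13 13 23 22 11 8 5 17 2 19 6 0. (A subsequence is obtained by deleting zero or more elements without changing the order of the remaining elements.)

Let dp[i] be the longest increasing subsequence ending at position i. Then dp = [1, 1, 2, 2, 3, 3, 2, 2, 2, 3, 1, 4, 3, 1].
The maximum is 4; one witness is 9, 13, 17, 19 at positions 1,3,10,12.

4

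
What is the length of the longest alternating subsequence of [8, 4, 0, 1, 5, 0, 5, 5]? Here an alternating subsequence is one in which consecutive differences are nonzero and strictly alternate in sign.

5

Track the best alternating length ending on an up-step vs a down-step at each position: up/down = 1/1, 1/2, 1/2, 3/2, 3/2, 1/4, 5/2, 5/2.
The maximum over both is 5; one such subsequence is 8, 0, 1, 0, 5.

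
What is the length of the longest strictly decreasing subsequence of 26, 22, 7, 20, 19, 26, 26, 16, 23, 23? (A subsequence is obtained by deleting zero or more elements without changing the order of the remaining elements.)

One longest decreasing subsequence is 26, 22, 20, 19, 16 (positions 1,2,4,5,8), of length 5; no longer one exists.

5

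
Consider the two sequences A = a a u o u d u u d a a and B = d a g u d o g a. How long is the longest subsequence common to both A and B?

A longest common subsequence is auoa (length 4); the LCS DP confirms no longer common subsequence exists.

4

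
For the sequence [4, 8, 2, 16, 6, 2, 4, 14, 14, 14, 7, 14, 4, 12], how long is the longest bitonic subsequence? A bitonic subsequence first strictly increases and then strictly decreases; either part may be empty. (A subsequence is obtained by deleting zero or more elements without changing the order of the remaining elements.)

Let inc[i] be the LIS ending at i and dec[i] the longest strictly decreasing subsequence starting at i. inc = [1, 2, 1, 3, 2, 1, 2, 3, 3, 3, 3, 4, 2, 4], dec = [2, 3, 1, 4, 2, 1, 1, 3, 3, 3, 2, 2, 1, 1].
max_i inc[i]+dec[i]−1 = 6, with one witness 4, 8, 16, 14, 7, 4.

6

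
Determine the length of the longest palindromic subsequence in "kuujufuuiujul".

8

One longest palindromic subsequence is ujuuuuju (positions 3,4,5,7,8,10,11,12); it reads the same forward and backward, and the interval DP gives dp[1][13] = 8.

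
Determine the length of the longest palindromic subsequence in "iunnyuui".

6

Using dp[i][j] = 2 + dp[i+1][j−1] if the ends match, else max(dp[i+1][j], dp[i][j−1]):
dp[1][8] = 6. A witness is iunnui at positions 1,2,3,4,7,8.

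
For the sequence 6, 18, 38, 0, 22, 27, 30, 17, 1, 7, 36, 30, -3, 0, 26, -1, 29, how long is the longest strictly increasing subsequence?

6

One longest increasing subsequence is 6, 18, 22, 27, 30, 36 (positions 1,2,5,6,7,11), of length 6; no longer one exists.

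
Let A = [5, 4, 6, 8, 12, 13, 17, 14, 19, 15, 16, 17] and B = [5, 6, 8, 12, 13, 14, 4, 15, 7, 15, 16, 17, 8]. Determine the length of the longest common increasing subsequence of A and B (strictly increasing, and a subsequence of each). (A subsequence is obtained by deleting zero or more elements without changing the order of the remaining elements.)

A longest common strictly increasing subsequence is 5, 6, 8, 12, 13, 14, 15, 16, 17 (length 9); it appears in order in both A and B, and no longer such subsequence exists.

9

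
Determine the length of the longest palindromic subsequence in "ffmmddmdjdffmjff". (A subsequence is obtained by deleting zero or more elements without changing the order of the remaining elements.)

One longest palindromic subsequence is ffmddmddmff (positions 1,2,4,5,6,7,8,10,13,15,16); it reads the same forward and backward, and the interval DP gives dp[1][16] = 11.

11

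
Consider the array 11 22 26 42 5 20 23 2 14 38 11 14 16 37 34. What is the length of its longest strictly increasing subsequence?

5

Scanning left to right, the best length ending at each element is: 11→1, 22→2, 26→3, 42→4, 5→1, 20→2, 23→3, 2→1, 14→2, 38→4, 11→2, 14→3, 16→4, 37→5, 34→5.
So the longest increasing subsequence has length 5, e.g. 5, 11, 14, 16, 37.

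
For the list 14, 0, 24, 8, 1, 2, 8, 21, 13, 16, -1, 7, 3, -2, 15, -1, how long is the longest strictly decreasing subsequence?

Scanning left to right, the best length ending at each element is: 14→1, 0→2, 24→1, 8→2, 1→3, 2→3, 8→2, 21→2, 13→3, 16→3, -1→4, 7→4, 3→5, -2→6, 15→4, -1→6.
So the longest decreasing subsequence has length 6, e.g. 24, 21, 13, 7, 3, -2.

6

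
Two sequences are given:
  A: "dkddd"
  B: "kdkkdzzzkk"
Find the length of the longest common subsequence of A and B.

3

Backtracking the LCS table gives one alignment: d (A1,B2) → k (A2,B4) → d (A3,B5).
So the longest common subsequence has length 3.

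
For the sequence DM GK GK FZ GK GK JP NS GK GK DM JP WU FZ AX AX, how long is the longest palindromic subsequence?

8

One longest palindromic subsequence is DM GK GK GK GK GK GK DM (positions 1,2,3,5,6,9,10,11); it reads the same forward and backward, and the interval DP gives dp[1][16] = 8.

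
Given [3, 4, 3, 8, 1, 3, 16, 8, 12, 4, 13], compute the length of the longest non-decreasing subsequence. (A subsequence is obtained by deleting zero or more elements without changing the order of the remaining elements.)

One longest non-decreasing subsequence is 3, 4, 8, 8, 12, 13 (positions 1,2,4,8,9,11), of length 6; no longer one exists.

6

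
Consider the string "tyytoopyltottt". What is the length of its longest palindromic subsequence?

Using dp[i][j] = 2 + dp[i+1][j−1] if the ends match, else max(dp[i+1][j], dp[i][j−1]):
dp[1][14] = 7. A witness is tttottt at positions 1,4,10,11,12,13,14.

7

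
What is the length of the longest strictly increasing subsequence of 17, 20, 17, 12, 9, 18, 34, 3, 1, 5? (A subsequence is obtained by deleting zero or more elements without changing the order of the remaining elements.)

3

One longest increasing subsequence is 17, 20, 34 (positions 1,2,7), of length 3; no longer one exists.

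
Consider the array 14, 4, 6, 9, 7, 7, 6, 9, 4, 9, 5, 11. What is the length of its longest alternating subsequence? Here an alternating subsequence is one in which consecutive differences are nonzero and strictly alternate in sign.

Track the best alternating length ending on an up-step vs a down-step at each position: up/down = 1/1, 1/2, 3/2, 3/2, 3/4, 3/4, 3/4, 5/2, 1/6, 7/2, 7/8, 9/2.
The maximum over both is 9; one such subsequence is 14, 4, 9, 7, 9, 4, 9, 5, 11.

9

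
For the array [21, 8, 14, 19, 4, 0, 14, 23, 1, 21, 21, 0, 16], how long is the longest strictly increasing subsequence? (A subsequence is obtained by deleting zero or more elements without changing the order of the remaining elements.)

4

Let dp[i] be the longest increasing subsequence ending at position i. Then dp = [1, 1, 2, 3, 1, 1, 2, 4, 2, 4, 4, 1, 3].
The maximum is 4; one witness is 8, 14, 19, 23 at positions 2,3,4,8.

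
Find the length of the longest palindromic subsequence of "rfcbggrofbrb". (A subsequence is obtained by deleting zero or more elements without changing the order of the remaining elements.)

6

One longest palindromic subsequence is rbggbr (positions 1,4,5,6,10,11); it reads the same forward and backward, and the interval DP gives dp[1][12] = 6.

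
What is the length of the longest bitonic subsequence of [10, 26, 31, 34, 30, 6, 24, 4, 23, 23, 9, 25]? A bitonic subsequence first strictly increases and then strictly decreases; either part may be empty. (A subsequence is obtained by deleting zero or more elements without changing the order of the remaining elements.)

One longest bitonic subsequence is 10, 26, 31, 34, 30, 24, 23, 9 (positions 1,2,3,4,5,7,10,11): it rises to 34 then falls. Length 8 is optimal.

8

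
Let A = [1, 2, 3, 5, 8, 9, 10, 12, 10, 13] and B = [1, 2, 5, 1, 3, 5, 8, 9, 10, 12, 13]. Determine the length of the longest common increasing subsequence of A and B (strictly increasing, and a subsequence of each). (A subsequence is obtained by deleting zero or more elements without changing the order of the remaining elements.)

9

A longest common strictly increasing subsequence is 1, 2, 3, 5, 8, 9, 10, 12, 13 (length 9); it appears in order in both A and B, and no longer such subsequence exists.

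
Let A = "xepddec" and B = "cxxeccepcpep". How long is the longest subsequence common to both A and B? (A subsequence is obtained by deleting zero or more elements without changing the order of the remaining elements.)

A longest common subsequence is xepe (length 4); the LCS DP confirms no longer common subsequence exists.

4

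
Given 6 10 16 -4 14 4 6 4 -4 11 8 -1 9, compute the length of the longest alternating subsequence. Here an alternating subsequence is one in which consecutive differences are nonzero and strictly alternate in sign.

A longest alternating subsequence is 6, 10, -4, 14, 4, 6, 4, 11, 8, 9 (positions 1,2,4,5,6,7,8,10,11,13); its 9 consecutive differences strictly alternate in sign, and length 10 is optimal.

10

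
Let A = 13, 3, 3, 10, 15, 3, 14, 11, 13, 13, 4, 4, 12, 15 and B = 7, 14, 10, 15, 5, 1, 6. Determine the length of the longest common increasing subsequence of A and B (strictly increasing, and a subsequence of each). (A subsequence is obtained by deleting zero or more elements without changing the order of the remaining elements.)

For each value that appears in both, track the longest common increasing run ending there.
The best achievable length is 2; one witness is 10, 15 (A-positions 4,5, B-positions 3,4).

2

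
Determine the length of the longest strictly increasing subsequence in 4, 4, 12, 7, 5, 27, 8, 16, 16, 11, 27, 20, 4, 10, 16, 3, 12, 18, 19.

Scanning left to right, the best length ending at each element is: 4→1, 4→1, 12→2, 7→2, 5→2, 27→3, 8→3, 16→4, 16→4, 11→4, 27→5, 20→5, 4→1, 10→4, 16→5, 3→1, 12→5, 18→6, 19→7.
So the longest increasing subsequence has length 7, e.g. 4, 7, 8, 11, 16, 18, 19.

7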